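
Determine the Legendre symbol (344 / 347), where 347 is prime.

Pull out 2^3: since 347 ≡ 3 (mod 8), (2/347) = -1, so (2/347)^3 = -1.
Reciprocity: 43 ≡ 3 and 347 ≡ 3 (mod 4), so (43/347) = −(347/43).
Reduce top mod 43: now compute (3/43).
Reciprocity: 3 ≡ 3 and 43 ≡ 3 (mod 4), so (3/43) = −(43/3).
Reduce top mod 3: now compute (1/3).
Reached (1/3) = 1. Collecting the sign flips along the way, the symbol is -1.

-1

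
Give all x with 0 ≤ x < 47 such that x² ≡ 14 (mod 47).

22, 25

Since 47 ≡ 3 (mod 4), a square root of 14 is 14^((47+1)/4) = 14^12 mod 47.
Repeated squaring: 14^2≡8, 14^4≡17, 14^8≡7 (mod 47).
14^12 = 14^(8+4) ≡ 25 (mod 47).
Check: 25² = 625 ≡ 14 (mod 47). The two roots are 22 and 25.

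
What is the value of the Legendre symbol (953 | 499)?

-1

First reduce: 953 ≡ 454 (mod 499).
Pull out 2: since 499 ≡ 3 (mod 8), (2/499) = -1.
Reciprocity: 227 ≡ 3 and 499 ≡ 3 (mod 4), so (227/499) = −(499/227).
Reduce top mod 227: now compute (45/227).
Reciprocity: 45 ≡ 1 and 227 ≡ 3 (mod 4), so (45/227) = +(227/45).
Reduce top mod 45: now compute (2/45).
Pull out 2: since 45 ≡ 5 (mod 8), (2/45) = -1.
Reached (1/45) = 1. Collecting the sign flips along the way, the symbol is -1.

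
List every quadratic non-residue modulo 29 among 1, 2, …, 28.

2, 3, 8, 10, 11, 12, 14, 15, 17, 18, 19, 21, 26, 27

Square k = 1,…,14 (k and 29−k give the same square):
1²=1, 2²=4, 3²=9, 4²=16, 5²=25, 6²≡7, 7²≡20, 8²≡6, 9²≡23, 10²≡13, 11²≡5, 12²≡28, 13²≡24, 14²≡22 (mod 29).
The residues are {1, 4, 5, 6, 7, 9, 13, 16, 20, 22, 23, 24, 25, 28}; the non-residues are the remaining 14 nonzero classes.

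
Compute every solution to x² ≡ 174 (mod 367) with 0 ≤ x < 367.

Since 367 ≡ 3 (mod 4), a square root of 174 is 174^((367+1)/4) = 174^92 mod 367.
Repeated squaring: 174^2≡182, 174^4≡94, 174^8≡28, 174^16≡50, 174^32≡298, 174^64≡357 (mod 367).
174^92 = 174^(64+16+8+4) ≡ 62 (mod 367).
Check: 62² = 3844 ≡ 174 (mod 367). The two roots are 62 and 305.

62, 305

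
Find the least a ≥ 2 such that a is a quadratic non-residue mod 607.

(2/607) = +1, so 2 is a residue.
(3/607) = −1, so 3 is the smallest positive non-residue mod 607.

3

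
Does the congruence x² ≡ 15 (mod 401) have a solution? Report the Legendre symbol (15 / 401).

-1

Reciprocity: 15 ≡ 3 and 401 ≡ 1 (mod 4), so (15/401) = +(401/15).
Reduce top mod 15: now compute (11/15).
Reciprocity: 11 ≡ 3 and 15 ≡ 3 (mod 4), so (11/15) = −(15/11).
Reduce top mod 11: now compute (4/11).
Pull out 2^2: since 11 ≡ 3 (mod 8), (2/11) = -1, so (2/11)^2 = +1.
Reached (1/11) = 1. Collecting the sign flips along the way, the symbol is -1.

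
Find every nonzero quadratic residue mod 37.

Square k = 1,…,18 (k and 37−k give the same square):
1²=1, 2²=4, 3²=9, 4²=16, 5²=25, 6²=36, 7²≡12, 8²≡27, 9²≡7, 10²≡26, 11²≡10, 12²≡33, 13²≡21, 14²≡11, 15²≡3, 16²≡34, 17²≡30, 18²≡28 (mod 37).
So the quadratic residues mod 37 are {1, 3, 4, 7, 9, 10, 11, 12, 16, 21, 25, 26, 27, 28, 30, 33, 34, 36}.

1 3 4 7 9 10 11 12 16 21 25 26 27 28 30 33 34 36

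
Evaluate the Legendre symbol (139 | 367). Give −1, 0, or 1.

Euler's criterion: (139/367) ≡ 139^183 (mod 367).
139^2 ≡ 237 (mod 367)
139^4 ≡ 18 (mod 367)
139^8 ≡ 324 (mod 367)
139^16 ≡ 14 (mod 367)
139^32 ≡ 196 (mod 367)
139^64 ≡ 248 (mod 367)
139^128 ≡ 215 (mod 367)
139^183 = 139^(128+32+16+4+2+1) ≡ 366 (mod 367).
Result is 366 ≡ −1, so (139/367) = −1.

-1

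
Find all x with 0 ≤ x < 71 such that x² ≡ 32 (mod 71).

23, 48

Since 71 ≡ 3 (mod 4), a square root of 32 is 32^((71+1)/4) = 32^18 mod 71.
Repeated squaring: 32^2≡30, 32^4≡48, 32^8≡32, 32^16≡30 (mod 71).
32^18 = 32^(16+2) ≡ 48 (mod 71).
Check: 48² = 2304 ≡ 32 (mod 71). The two roots are 23 and 48.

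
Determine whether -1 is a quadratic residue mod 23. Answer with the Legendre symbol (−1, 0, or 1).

First reduce: -1 ≡ 22 (mod 23).
Pull out 2: since 23 ≡ 7 (mod 8), (2/23) = +1.
Reciprocity: 11 ≡ 3 and 23 ≡ 3 (mod 4), so (11/23) = −(23/11).
Reduce top mod 11: now compute (1/11).
Reached (1/11) = 1. Collecting the sign flips along the way, the symbol is -1.

-1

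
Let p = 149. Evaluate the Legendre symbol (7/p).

1

Euler's criterion: (7/149) ≡ 7^74 (mod 149).
7^2 ≡ 49 (mod 149)
7^4 ≡ 17 (mod 149)
7^8 ≡ 140 (mod 149)
7^16 ≡ 81 (mod 149)
7^32 ≡ 5 (mod 149)
7^64 ≡ 25 (mod 149)
7^74 = 7^(64+8+2) ≡ 1 (mod 149).
Result is 1, so (7/149) = 1.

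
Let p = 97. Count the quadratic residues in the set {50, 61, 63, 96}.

3

(50/97) = +1 → QR.
(61/97) = +1 → QR.
(63/97) = -1 → non-residue.
(96/97) = +1 → QR.
Total quadratic residues among the 4: 3.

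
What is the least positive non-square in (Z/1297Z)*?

(2/1297) = +1, so 2 is a residue.
(3/1297) = +1, so 3 is a residue.
(4/1297) = +1, so 4 is a residue.
(5/1297) = −1, so 5 is the smallest positive non-residue mod 1297.

5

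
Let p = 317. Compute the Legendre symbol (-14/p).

First reduce: -14 ≡ 303 (mod 317).
Reciprocity: 303 ≡ 3 and 317 ≡ 1 (mod 4), so (303/317) = +(317/303).
Reduce top mod 303: now compute (14/303).
Pull out 2: since 303 ≡ 7 (mod 8), (2/303) = +1.
Reciprocity: 7 ≡ 3 and 303 ≡ 3 (mod 4), so (7/303) = −(303/7).
Reduce top mod 7: now compute (2/7).
Pull out 2: since 7 ≡ 7 (mod 8), (2/7) = +1.
Reached (1/7) = 1. Collecting the sign flips along the way, the symbol is -1.

-1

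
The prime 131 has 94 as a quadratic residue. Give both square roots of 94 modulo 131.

Since 131 ≡ 3 (mod 4), a square root of 94 is 94^((131+1)/4) = 94^33 mod 131.
Repeated squaring: 94^2≡59, 94^4≡75, 94^8≡123, 94^16≡64, 94^32≡35 (mod 131).
94^33 = 94^(32+1) ≡ 15 (mod 131).
Check: 15² = 225 ≡ 94 (mod 131). The two roots are 15 and 116.

15, 116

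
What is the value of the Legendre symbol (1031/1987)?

1

Reciprocity: 1031 ≡ 3 and 1987 ≡ 3 (mod 4), so (1031/1987) = −(1987/1031).
Reduce top mod 1031: now compute (956/1031).
Pull out 2^2: since 1031 ≡ 7 (mod 8), (2/1031) = +1, so (2/1031)^2 = +1.
Reciprocity: 239 ≡ 3 and 1031 ≡ 3 (mod 4), so (239/1031) = −(1031/239).
Reduce top mod 239: now compute (75/239).
Reciprocity: 75 ≡ 3 and 239 ≡ 3 (mod 4), so (75/239) = −(239/75).
Reduce top mod 75: now compute (14/75).
Pull out 2: since 75 ≡ 3 (mod 8), (2/75) = -1.
Reciprocity: 7 ≡ 3 and 75 ≡ 3 (mod 4), so (7/75) = −(75/7).
Reduce top mod 7: now compute (5/7).
Reciprocity: 5 ≡ 1 and 7 ≡ 3 (mod 4), so (5/7) = +(7/5).
Reduce top mod 5: now compute (2/5).
Pull out 2: since 5 ≡ 5 (mod 8), (2/5) = -1.
Reached (1/5) = 1. Collecting the sign flips along the way, the symbol is +1.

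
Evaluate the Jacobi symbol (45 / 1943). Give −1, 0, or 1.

-1

Reciprocity: 45 ≡ 1 and 1943 ≡ 3 (mod 4), so (45/1943) = +(1943/45).
Reduce top mod 45: now compute (8/45).
Pull out 2^3: since 45 ≡ 5 (mod 8), (2/45) = -1, so (2/45)^3 = -1.
Reached (1/45) = 1. Collecting the sign flips along the way, the symbol is -1.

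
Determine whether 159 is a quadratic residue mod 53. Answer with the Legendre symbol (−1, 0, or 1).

First reduce: 159 ≡ 0 (mod 53).
Top reduces to 0: gcd > 1, so the symbol is 0.

0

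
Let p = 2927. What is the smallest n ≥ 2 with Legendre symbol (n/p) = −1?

5

(2/2927) = +1, so 2 is a residue.
(3/2927) = +1, so 3 is a residue.
(4/2927) = +1, so 4 is a residue.
(5/2927) = −1, so 5 is the smallest positive non-residue mod 2927.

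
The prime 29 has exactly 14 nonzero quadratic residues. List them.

1,4,5,6,7,9,13,16,20,22,23,24,25,28

Square k = 1,…,14 (k and 29−k give the same square):
1²=1, 2²=4, 3²=9, 4²=16, 5²=25, 6²≡7, 7²≡20, 8²≡6, 9²≡23, 10²≡13, 11²≡5, 12²≡28, 13²≡24, 14²≡22 (mod 29).
So the quadratic residues mod 29 are {1, 4, 5, 6, 7, 9, 13, 16, 20, 22, 23, 24, 25, 28}.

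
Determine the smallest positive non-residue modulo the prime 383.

5

(2/383) = +1, so 2 is a residue.
(3/383) = +1, so 3 is a residue.
(4/383) = +1, so 4 is a residue.
(5/383) = −1, so 5 is the smallest positive non-residue mod 383.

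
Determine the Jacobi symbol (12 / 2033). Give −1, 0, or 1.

-1

Pull out 2^2: since 2033 ≡ 1 (mod 8), (2/2033) = +1, so (2/2033)^2 = +1.
Reciprocity: 3 ≡ 3 and 2033 ≡ 1 (mod 4), so (3/2033) = +(2033/3).
Reduce top mod 3: now compute (2/3).
Pull out 2: since 3 ≡ 3 (mod 8), (2/3) = -1.
Reached (1/3) = 1. Collecting the sign flips along the way, the symbol is -1.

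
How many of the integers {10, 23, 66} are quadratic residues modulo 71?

(10/71) = +1 → QR.
(23/71) = -1 → non-residue.
(66/71) = -1 → non-residue.
Total quadratic residues among the 3: 1.

1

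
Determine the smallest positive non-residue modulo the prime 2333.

(2/2333) = −1, so 2 is the smallest positive non-residue mod 2333.

2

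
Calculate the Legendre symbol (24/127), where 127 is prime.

Pull out 2^3: since 127 ≡ 7 (mod 8), (2/127) = +1, so (2/127)^3 = +1.
Reciprocity: 3 ≡ 3 and 127 ≡ 3 (mod 4), so (3/127) = −(127/3).
Reduce top mod 3: now compute (1/3).
Reached (1/3) = 1. Collecting the sign flips along the way, the symbol is -1.

-1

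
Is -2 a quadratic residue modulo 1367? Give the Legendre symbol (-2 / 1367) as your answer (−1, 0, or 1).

First reduce: -2 ≡ 1365 (mod 1367).
Reciprocity: 1365 ≡ 1 and 1367 ≡ 3 (mod 4), so (1365/1367) = +(1367/1365).
Reduce top mod 1365: now compute (2/1365).
Pull out 2: since 1365 ≡ 5 (mod 8), (2/1365) = -1.
Reached (1/1365) = 1. Collecting the sign flips along the way, the symbol is -1.

-1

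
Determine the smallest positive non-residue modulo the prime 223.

3

(2/223) = +1, so 2 is a residue.
(3/223) = −1, so 3 is the smallest positive non-residue mod 223.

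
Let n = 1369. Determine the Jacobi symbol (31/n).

1

Reciprocity: 31 ≡ 3 and 1369 ≡ 1 (mod 4), so (31/1369) = +(1369/31).
Reduce top mod 31: now compute (5/31).
Reciprocity: 5 ≡ 1 and 31 ≡ 3 (mod 4), so (5/31) = +(31/5).
Reduce top mod 5: now compute (1/5).
Reached (1/5) = 1. Collecting the sign flips along the way, the symbol is +1.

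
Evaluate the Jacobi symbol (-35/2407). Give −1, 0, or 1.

First reduce: -35 ≡ 2372 (mod 2407).
Pull out 2^2: since 2407 ≡ 7 (mod 8), (2/2407) = +1, so (2/2407)^2 = +1.
Reciprocity: 593 ≡ 1 and 2407 ≡ 3 (mod 4), so (593/2407) = +(2407/593).
Reduce top mod 593: now compute (35/593).
Reciprocity: 35 ≡ 3 and 593 ≡ 1 (mod 4), so (35/593) = +(593/35).
Reduce top mod 35: now compute (33/35).
Reciprocity: 33 ≡ 1 and 35 ≡ 3 (mod 4), so (33/35) = +(35/33).
Reduce top mod 33: now compute (2/33).
Pull out 2: since 33 ≡ 1 (mod 8), (2/33) = +1.
Reached (1/33) = 1. Collecting the sign flips along the way, the symbol is +1.

1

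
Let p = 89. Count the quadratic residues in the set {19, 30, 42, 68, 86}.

2

(19/89) = -1 → non-residue.
(30/89) = -1 → non-residue.
(42/89) = +1 → QR.
(68/89) = +1 → QR.
(86/89) = -1 → non-residue.
Total quadratic residues among the 5: 2.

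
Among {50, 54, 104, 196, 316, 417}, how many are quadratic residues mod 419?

(50/419) = -1 → non-residue.
(54/419) = -1 → non-residue.
(104/419) = -1 → non-residue.
(196/419) = +1 → QR.
(316/419) = +1 → QR.
(417/419) = +1 → QR.
Total quadratic residues among the 6: 3.

3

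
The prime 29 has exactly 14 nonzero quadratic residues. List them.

1,4,5,6,7,9,13,16,20,22,23,24,25,28

Square k = 1,…,14 (k and 29−k give the same square):
1²=1, 2²=4, 3²=9, 4²=16, 5²=25, 6²≡7, 7²≡20, 8²≡6, 9²≡23, 10²≡13, 11²≡5, 12²≡28, 13²≡24, 14²≡22 (mod 29).
So the quadratic residues mod 29 are {1, 4, 5, 6, 7, 9, 13, 16, 20, 22, 23, 24, 25, 28}.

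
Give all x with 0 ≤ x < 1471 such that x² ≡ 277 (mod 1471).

560, 911

Since 1471 ≡ 3 (mod 4), a square root of 277 is 277^((1471+1)/4) = 277^368 mod 1471.
Repeated squaring: 277^2≡237, 277^4≡271, 277^8≡1362, 277^16≡113, 277^32≡1001, 277^64≡250, 277^128≡718, 277^256≡674 (mod 1471).
277^368 = 277^(256+64+32+16) ≡ 911 (mod 1471).
Check: 911² = 829921 ≡ 277 (mod 1471). The two roots are 560 and 911.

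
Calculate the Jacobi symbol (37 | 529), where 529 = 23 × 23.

Reciprocity: 37 ≡ 1 and 529 ≡ 1 (mod 4), so (37/529) = +(529/37).
Reduce top mod 37: now compute (11/37).
Reciprocity: 11 ≡ 3 and 37 ≡ 1 (mod 4), so (11/37) = +(37/11).
Reduce top mod 11: now compute (4/11).
Pull out 2^2: since 11 ≡ 3 (mod 8), (2/11) = -1, so (2/11)^2 = +1.
Reached (1/11) = 1. Collecting the sign flips along the way, the symbol is +1.

1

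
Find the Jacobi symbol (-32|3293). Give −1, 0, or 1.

-1

First reduce: -32 ≡ 3261 (mod 3293).
Reciprocity: 3261 ≡ 1 and 3293 ≡ 1 (mod 4), so (3261/3293) = +(3293/3261).
Reduce top mod 3261: now compute (32/3261).
Pull out 2^5: since 3261 ≡ 5 (mod 8), (2/3261) = -1, so (2/3261)^5 = -1.
Reached (1/3261) = 1. Collecting the sign flips along the way, the symbol is -1.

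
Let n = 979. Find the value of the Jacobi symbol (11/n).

Reciprocity: 11 ≡ 3 and 979 ≡ 3 (mod 4), so (11/979) = −(979/11).
Reduce top mod 11: now compute (0/11).
Top reduces to 0: gcd > 1, so the symbol is 0.

0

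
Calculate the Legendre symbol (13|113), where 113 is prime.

1

Euler's criterion: (13/113) ≡ 13^56 (mod 113).
13^2 ≡ 56 (mod 113)
13^4 ≡ 85 (mod 113)
13^8 ≡ 106 (mod 113)
13^16 ≡ 49 (mod 113)
13^32 ≡ 28 (mod 113)
13^56 = 13^(32+16+8) ≡ 1 (mod 113).
Result is 1, so (13/113) = 1.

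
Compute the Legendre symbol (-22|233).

-1

First reduce: -22 ≡ 211 (mod 233).
Reciprocity: 211 ≡ 3 and 233 ≡ 1 (mod 4), so (211/233) = +(233/211).
Reduce top mod 211: now compute (22/211).
Pull out 2: since 211 ≡ 3 (mod 8), (2/211) = -1.
Reciprocity: 11 ≡ 3 and 211 ≡ 3 (mod 4), so (11/211) = −(211/11).
Reduce top mod 11: now compute (2/11).
Pull out 2: since 11 ≡ 3 (mod 8), (2/11) = -1.
Reached (1/11) = 1. Collecting the sign flips along the way, the symbol is -1.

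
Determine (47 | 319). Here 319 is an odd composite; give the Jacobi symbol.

-1

Reciprocity: 47 ≡ 3 and 319 ≡ 3 (mod 4), so (47/319) = −(319/47).
Reduce top mod 47: now compute (37/47).
Reciprocity: 37 ≡ 1 and 47 ≡ 3 (mod 4), so (37/47) = +(47/37).
Reduce top mod 37: now compute (10/37).
Pull out 2: since 37 ≡ 5 (mod 8), (2/37) = -1.
Reciprocity: 5 ≡ 1 and 37 ≡ 1 (mod 4), so (5/37) = +(37/5).
Reduce top mod 5: now compute (2/5).
Pull out 2: since 5 ≡ 5 (mod 8), (2/5) = -1.
Reached (1/5) = 1. Collecting the sign flips along the way, the symbol is -1.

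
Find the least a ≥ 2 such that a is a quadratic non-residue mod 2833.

5

(2/2833) = +1, so 2 is a residue.
(3/2833) = +1, so 3 is a residue.
(4/2833) = +1, so 4 is a residue.
(5/2833) = −1, so 5 is the smallest positive non-residue mod 2833.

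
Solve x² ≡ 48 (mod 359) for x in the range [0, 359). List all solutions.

66, 293

Since 359 ≡ 3 (mod 4), a square root of 48 is 48^((359+1)/4) = 48^90 mod 359.
Repeated squaring: 48^2≡150, 48^4≡242, 48^8≡47, 48^16≡55, 48^32≡153, 48^64≡74 (mod 359).
48^90 = 48^(64+16+8+2) ≡ 66 (mod 359).
Check: 66² = 4356 ≡ 48 (mod 359). The two roots are 66 and 293.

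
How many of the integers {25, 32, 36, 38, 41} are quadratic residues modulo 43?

4

(25/43) = +1 → QR.
(32/43) = -1 → non-residue.
(36/43) = +1 → QR.
(38/43) = +1 → QR.
(41/43) = +1 → QR.
Total quadratic residues among the 5: 4.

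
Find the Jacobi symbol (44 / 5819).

0

Pull out 2^2: since 5819 ≡ 3 (mod 8), (2/5819) = -1, so (2/5819)^2 = +1.
Reciprocity: 11 ≡ 3 and 5819 ≡ 3 (mod 4), so (11/5819) = −(5819/11).
Reduce top mod 11: now compute (0/11).
Top reduces to 0: gcd > 1, so the symbol is 0.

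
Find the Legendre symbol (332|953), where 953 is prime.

Pull out 2^2: since 953 ≡ 1 (mod 8), (2/953) = +1, so (2/953)^2 = +1.
Reciprocity: 83 ≡ 3 and 953 ≡ 1 (mod 4), so (83/953) = +(953/83).
Reduce top mod 83: now compute (40/83).
Pull out 2^3: since 83 ≡ 3 (mod 8), (2/83) = -1, so (2/83)^3 = -1.
Reciprocity: 5 ≡ 1 and 83 ≡ 3 (mod 4), so (5/83) = +(83/5).
Reduce top mod 5: now compute (3/5).
Reciprocity: 3 ≡ 3 and 5 ≡ 1 (mod 4), so (3/5) = +(5/3).
Reduce top mod 3: now compute (2/3).
Pull out 2: since 3 ≡ 3 (mod 8), (2/3) = -1.
Reached (1/3) = 1. Collecting the sign flips along the way, the symbol is +1.

1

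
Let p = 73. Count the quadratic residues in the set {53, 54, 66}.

(53/73) = -1 → non-residue.
(54/73) = +1 → QR.
(66/73) = -1 → non-residue.
Total quadratic residues among the 3: 1.

1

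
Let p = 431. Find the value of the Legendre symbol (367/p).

Reciprocity: 367 ≡ 3 and 431 ≡ 3 (mod 4), so (367/431) = −(431/367).
Reduce top mod 367: now compute (64/367).
Pull out 2^6: since 367 ≡ 7 (mod 8), (2/367) = +1, so (2/367)^6 = +1.
Reached (1/367) = 1. Collecting the sign flips along the way, the symbol is -1.

-1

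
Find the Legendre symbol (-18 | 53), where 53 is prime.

-1

First reduce: -18 ≡ 35 (mod 53).
Reciprocity: 35 ≡ 3 and 53 ≡ 1 (mod 4), so (35/53) = +(53/35).
Reduce top mod 35: now compute (18/35).
Pull out 2: since 35 ≡ 3 (mod 8), (2/35) = -1.
Reciprocity: 9 ≡ 1 and 35 ≡ 3 (mod 4), so (9/35) = +(35/9).
Reduce top mod 9: now compute (8/9).
Pull out 2^3: since 9 ≡ 1 (mod 8), (2/9) = +1, so (2/9)^3 = +1.
Reached (1/9) = 1. Collecting the sign flips along the way, the symbol is -1.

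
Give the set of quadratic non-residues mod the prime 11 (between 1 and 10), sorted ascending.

2 6 7 8 10

Square k = 1,…,5 (k and 11−k give the same square):
1²=1, 2²=4, 3²=9, 4²≡5, 5²≡3 (mod 11).
The residues are {1, 3, 4, 5, 9}; the non-residues are the remaining 5 nonzero classes.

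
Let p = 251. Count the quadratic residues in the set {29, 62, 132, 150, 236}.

0

(29/251) = -1 → non-residue.
(62/251) = -1 → non-residue.
(132/251) = -1 → non-residue.
(150/251) = -1 → non-residue.
(236/251) = -1 → non-residue.
Total quadratic residues among the 5: 0.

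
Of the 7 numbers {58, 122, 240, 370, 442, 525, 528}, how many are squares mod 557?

(58/557) = -1 → non-residue.
(122/557) = +1 → QR.
(240/557) = +1 → QR.
(370/557) = -1 → non-residue.
(442/557) = +1 → QR.
(525/557) = -1 → non-residue.
(528/557) = +1 → QR.
Total quadratic residues among the 7: 4.

4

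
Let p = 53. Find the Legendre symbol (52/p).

1

Euler's criterion: (52/53) ≡ 52^26 (mod 53).
52^2 ≡ 1 (mod 53)
52^4 ≡ 1 (mod 53)
52^8 ≡ 1 (mod 53)
52^16 ≡ 1 (mod 53)
52^26 = 52^(16+8+2) ≡ 1 (mod 53).
Result is 1, so (52/53) = 1.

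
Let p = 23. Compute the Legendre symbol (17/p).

Reciprocity: 17 ≡ 1 and 23 ≡ 3 (mod 4), so (17/23) = +(23/17).
Reduce top mod 17: now compute (6/17).
Pull out 2: since 17 ≡ 1 (mod 8), (2/17) = +1.
Reciprocity: 3 ≡ 3 and 17 ≡ 1 (mod 4), so (3/17) = +(17/3).
Reduce top mod 3: now compute (2/3).
Pull out 2: since 3 ≡ 3 (mod 8), (2/3) = -1.
Reached (1/3) = 1. Collecting the sign flips along the way, the symbol is -1.

-1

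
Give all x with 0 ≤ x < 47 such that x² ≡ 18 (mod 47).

Since 47 ≡ 3 (mod 4), a square root of 18 is 18^((47+1)/4) = 18^12 mod 47.
Repeated squaring: 18^2≡42, 18^4≡25, 18^8≡14 (mod 47).
18^12 = 18^(8+4) ≡ 21 (mod 47).
Check: 21² = 441 ≡ 18 (mod 47). The two roots are 21 and 26.

21, 26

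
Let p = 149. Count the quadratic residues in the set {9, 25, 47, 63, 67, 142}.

(9/149) = +1 → QR.
(25/149) = +1 → QR.
(47/149) = +1 → QR.
(63/149) = +1 → QR.
(67/149) = +1 → QR.
(142/149) = +1 → QR.
Total quadratic residues among the 6: 6.

6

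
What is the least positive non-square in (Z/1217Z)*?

(2/1217) = +1, so 2 is a residue.
(3/1217) = −1, so 3 is the smallest positive non-residue mod 1217.

3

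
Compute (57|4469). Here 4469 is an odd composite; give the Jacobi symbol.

Reciprocity: 57 ≡ 1 and 4469 ≡ 1 (mod 4), so (57/4469) = +(4469/57).
Reduce top mod 57: now compute (23/57).
Reciprocity: 23 ≡ 3 and 57 ≡ 1 (mod 4), so (23/57) = +(57/23).
Reduce top mod 23: now compute (11/23).
Reciprocity: 11 ≡ 3 and 23 ≡ 3 (mod 4), so (11/23) = −(23/11).
Reduce top mod 11: now compute (1/11).
Reached (1/11) = 1. Collecting the sign flips along the way, the symbol is -1.

-1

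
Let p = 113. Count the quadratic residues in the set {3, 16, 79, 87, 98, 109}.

(3/113) = -1 → non-residue.
(16/113) = +1 → QR.
(79/113) = -1 → non-residue.
(87/113) = +1 → QR.
(98/113) = +1 → QR.
(109/113) = +1 → QR.
Total quadratic residues among the 6: 4.

4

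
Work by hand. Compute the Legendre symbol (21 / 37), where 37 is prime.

1

Reciprocity: 21 ≡ 1 and 37 ≡ 1 (mod 4), so (21/37) = +(37/21).
Reduce top mod 21: now compute (16/21).
Pull out 2^4: since 21 ≡ 5 (mod 8), (2/21) = -1, so (2/21)^4 = +1.
Reached (1/21) = 1. Collecting the sign flips along the way, the symbol is +1.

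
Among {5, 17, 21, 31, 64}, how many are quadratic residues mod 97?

(5/97) = -1 → non-residue.
(17/97) = -1 → non-residue.
(21/97) = -1 → non-residue.
(31/97) = +1 → QR.
(64/97) = +1 → QR.
Total quadratic residues among the 5: 2.

2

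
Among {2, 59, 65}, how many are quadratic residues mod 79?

2

(2/79) = +1 → QR.
(59/79) = -1 → non-residue.
(65/79) = +1 → QR.
Total quadratic residues among the 3: 2.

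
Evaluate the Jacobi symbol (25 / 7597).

1

Reciprocity: 25 ≡ 1 and 7597 ≡ 1 (mod 4), so (25/7597) = +(7597/25).
Reduce top mod 25: now compute (22/25).
Pull out 2: since 25 ≡ 1 (mod 8), (2/25) = +1.
Reciprocity: 11 ≡ 3 and 25 ≡ 1 (mod 4), so (11/25) = +(25/11).
Reduce top mod 11: now compute (3/11).
Reciprocity: 3 ≡ 3 and 11 ≡ 3 (mod 4), so (3/11) = −(11/3).
Reduce top mod 3: now compute (2/3).
Pull out 2: since 3 ≡ 3 (mod 8), (2/3) = -1.
Reached (1/3) = 1. Collecting the sign flips along the way, the symbol is +1.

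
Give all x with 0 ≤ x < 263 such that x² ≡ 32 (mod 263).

86, 177

Since 263 ≡ 3 (mod 4), a square root of 32 is 32^((263+1)/4) = 32^66 mod 263.
Repeated squaring: 32^2≡235, 32^4≡258, 32^8≡25, 32^16≡99, 32^32≡70, 32^64≡166 (mod 263).
32^66 = 32^(64+2) ≡ 86 (mod 263).
Check: 86² = 7396 ≡ 32 (mod 263). The two roots are 86 and 177.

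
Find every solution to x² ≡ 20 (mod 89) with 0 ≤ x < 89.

38, 51

89 ≡ 1 (mod 4), so we find a root by search.
Trying successive values, 38² = 1444 ≡ 20 (mod 89). The other root is 89 − 38 = 51.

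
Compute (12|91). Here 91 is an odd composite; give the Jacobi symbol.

Pull out 2^2: since 91 ≡ 3 (mod 8), (2/91) = -1, so (2/91)^2 = +1.
Reciprocity: 3 ≡ 3 and 91 ≡ 3 (mod 4), so (3/91) = −(91/3).
Reduce top mod 3: now compute (1/3).
Reached (1/3) = 1. Collecting the sign flips along the way, the symbol is -1.

-1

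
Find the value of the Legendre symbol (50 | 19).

Euler's criterion: (50/19) ≡ 12^9 (mod 19).
12^2 ≡ 11 (mod 19)
12^4 ≡ 7 (mod 19)
12^8 ≡ 11 (mod 19)
12^9 = 12^(8+1) ≡ 18 (mod 19).
Result is 18 ≡ −1, so (50/19) = −1.

-1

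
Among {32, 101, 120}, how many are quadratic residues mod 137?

(32/137) = +1 → QR.
(101/137) = +1 → QR.
(120/137) = +1 → QR.
Total quadratic residues among the 3: 3.

3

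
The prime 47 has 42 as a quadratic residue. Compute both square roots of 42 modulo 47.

18, 29

Since 47 ≡ 3 (mod 4), a square root of 42 is 42^((47+1)/4) = 42^12 mod 47.
Repeated squaring: 42^2≡25, 42^4≡14, 42^8≡8 (mod 47).
42^12 = 42^(8+4) ≡ 18 (mod 47).
Check: 18² = 324 ≡ 42 (mod 47). The two roots are 18 and 29.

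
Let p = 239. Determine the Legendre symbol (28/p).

Pull out 2^2: since 239 ≡ 7 (mod 8), (2/239) = +1, so (2/239)^2 = +1.
Reciprocity: 7 ≡ 3 and 239 ≡ 3 (mod 4), so (7/239) = −(239/7).
Reduce top mod 7: now compute (1/7).
Reached (1/7) = 1. Collecting the sign flips along the way, the symbol is -1.

-1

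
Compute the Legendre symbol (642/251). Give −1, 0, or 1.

Euler's criterion: (642/251) ≡ 140^125 (mod 251).
140^2 ≡ 22 (mod 251)
140^4 ≡ 233 (mod 251)
140^8 ≡ 73 (mod 251)
140^16 ≡ 58 (mod 251)
140^32 ≡ 101 (mod 251)
140^64 ≡ 161 (mod 251)
140^125 = 140^(64+32+16+8+4+1) ≡ 1 (mod 251).
Result is 1, so (642/251) = 1.

1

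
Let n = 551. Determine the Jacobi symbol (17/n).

-1

Reciprocity: 17 ≡ 1 and 551 ≡ 3 (mod 4), so (17/551) = +(551/17).
Reduce top mod 17: now compute (7/17).
Reciprocity: 7 ≡ 3 and 17 ≡ 1 (mod 4), so (7/17) = +(17/7).
Reduce top mod 7: now compute (3/7).
Reciprocity: 3 ≡ 3 and 7 ≡ 3 (mod 4), so (3/7) = −(7/3).
Reduce top mod 3: now compute (1/3).
Reached (1/3) = 1. Collecting the sign flips along the way, the symbol is -1.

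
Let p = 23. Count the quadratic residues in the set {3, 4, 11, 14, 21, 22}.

2

(3/23) = +1 → QR.
(4/23) = +1 → QR.
(11/23) = -1 → non-residue.
(14/23) = -1 → non-residue.
(21/23) = -1 → non-residue.
(22/23) = -1 → non-residue.
Total quadratic residues among the 6: 2.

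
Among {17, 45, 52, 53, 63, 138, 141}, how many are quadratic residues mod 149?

(17/149) = +1 → QR.
(45/149) = +1 → QR.
(52/149) = -1 → non-residue.
(53/149) = +1 → QR.
(63/149) = +1 → QR.
(138/149) = -1 → non-residue.
(141/149) = -1 → non-residue.
Total quadratic residues among the 7: 4.

4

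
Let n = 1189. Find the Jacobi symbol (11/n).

Reciprocity: 11 ≡ 3 and 1189 ≡ 1 (mod 4), so (11/1189) = +(1189/11).
Reduce top mod 11: now compute (1/11).
Reached (1/11) = 1. Collecting the sign flips along the way, the symbol is +1.

1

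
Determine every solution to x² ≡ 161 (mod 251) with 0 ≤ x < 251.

Since 251 ≡ 3 (mod 4), a square root of 161 is 161^((251+1)/4) = 161^63 mod 251.
Repeated squaring: 161^2≡68, 161^4≡106, 161^8≡192, 161^16≡218, 161^32≡85 (mod 251).
161^63 = 161^(32+16+8+4+2+1) ≡ 101 (mod 251).
Check: 101² = 10201 ≡ 161 (mod 251). The two roots are 101 and 150.

101, 150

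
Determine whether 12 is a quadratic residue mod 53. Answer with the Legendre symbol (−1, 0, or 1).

-1

Euler's criterion: (12/53) ≡ 12^26 (mod 53).
12^2 ≡ 38 (mod 53)
12^4 ≡ 13 (mod 53)
12^8 ≡ 10 (mod 53)
12^16 ≡ 47 (mod 53)
12^26 = 12^(16+8+2) ≡ 52 (mod 53).
Result is 52 ≡ −1, so (12/53) = −1.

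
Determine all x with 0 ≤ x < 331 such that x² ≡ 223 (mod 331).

Since 331 ≡ 3 (mod 4), a square root of 223 is 223^((331+1)/4) = 223^83 mod 331.
Repeated squaring: 223^2≡79, 223^4≡283, 223^8≡318, 223^16≡169, 223^32≡95, 223^64≡88 (mod 331).
223^83 = 223^(64+16+2+1) ≡ 284 (mod 331).
Check: 284² = 80656 ≡ 223 (mod 331). The two roots are 47 and 284.

47, 284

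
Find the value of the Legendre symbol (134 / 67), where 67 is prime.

First reduce: 134 ≡ 0 (mod 67).
Top reduces to 0: gcd > 1, so the symbol is 0.

0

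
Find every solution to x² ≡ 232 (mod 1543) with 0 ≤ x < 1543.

Since 1543 ≡ 3 (mod 4), a square root of 232 is 232^((1543+1)/4) = 232^386 mod 1543.
Repeated squaring: 232^2≡1362, 232^4≡358, 232^8≡95, 232^16≡1310, 232^32≡284, 232^64≡420, 232^128≡498, 232^256≡1124 (mod 1543).
232^386 = 232^(256+128+2) ≡ 1354 (mod 1543).
Check: 1354² = 1833316 ≡ 232 (mod 1543). The two roots are 189 and 1354.

189, 1354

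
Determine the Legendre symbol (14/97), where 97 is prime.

Pull out 2: since 97 ≡ 1 (mod 8), (2/97) = +1.
Reciprocity: 7 ≡ 3 and 97 ≡ 1 (mod 4), so (7/97) = +(97/7).
Reduce top mod 7: now compute (6/7).
Pull out 2: since 7 ≡ 7 (mod 8), (2/7) = +1.
Reciprocity: 3 ≡ 3 and 7 ≡ 3 (mod 4), so (3/7) = −(7/3).
Reduce top mod 3: now compute (1/3).
Reached (1/3) = 1. Collecting the sign flips along the way, the symbol is -1.

-1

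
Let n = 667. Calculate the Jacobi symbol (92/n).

Pull out 2^2: since 667 ≡ 3 (mod 8), (2/667) = -1, so (2/667)^2 = +1.
Reciprocity: 23 ≡ 3 and 667 ≡ 3 (mod 4), so (23/667) = −(667/23).
Reduce top mod 23: now compute (0/23).
Top reduces to 0: gcd > 1, so the symbol is 0.

0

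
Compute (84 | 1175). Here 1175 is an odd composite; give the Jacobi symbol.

Pull out 2^2: since 1175 ≡ 7 (mod 8), (2/1175) = +1, so (2/1175)^2 = +1.
Reciprocity: 21 ≡ 1 and 1175 ≡ 3 (mod 4), so (21/1175) = +(1175/21).
Reduce top mod 21: now compute (20/21).
Pull out 2^2: since 21 ≡ 5 (mod 8), (2/21) = -1, so (2/21)^2 = +1.
Reciprocity: 5 ≡ 1 and 21 ≡ 1 (mod 4), so (5/21) = +(21/5).
Reduce top mod 5: now compute (1/5).
Reached (1/5) = 1. Collecting the sign flips along the way, the symbol is +1.

1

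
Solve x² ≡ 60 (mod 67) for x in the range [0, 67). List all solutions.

Since 67 ≡ 3 (mod 4), a square root of 60 is 60^((67+1)/4) = 60^17 mod 67.
Repeated squaring: 60^2≡49, 60^4≡56, 60^8≡54, 60^16≡35 (mod 67).
60^17 = 60^(16+1) ≡ 23 (mod 67).
Check: 23² = 529 ≡ 60 (mod 67). The two roots are 23 and 44.

23, 44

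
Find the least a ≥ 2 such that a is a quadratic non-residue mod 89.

3

(2/89) = +1, so 2 is a residue.
(3/89) = −1, so 3 is the smallest positive non-residue mod 89.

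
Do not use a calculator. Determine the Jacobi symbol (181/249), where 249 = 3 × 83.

-1

Reciprocity: 181 ≡ 1 and 249 ≡ 1 (mod 4), so (181/249) = +(249/181).
Reduce top mod 181: now compute (68/181).
Pull out 2^2: since 181 ≡ 5 (mod 8), (2/181) = -1, so (2/181)^2 = +1.
Reciprocity: 17 ≡ 1 and 181 ≡ 1 (mod 4), so (17/181) = +(181/17).
Reduce top mod 17: now compute (11/17).
Reciprocity: 11 ≡ 3 and 17 ≡ 1 (mod 4), so (11/17) = +(17/11).
Reduce top mod 11: now compute (6/11).
Pull out 2: since 11 ≡ 3 (mod 8), (2/11) = -1.
Reciprocity: 3 ≡ 3 and 11 ≡ 3 (mod 4), so (3/11) = −(11/3).
Reduce top mod 3: now compute (2/3).
Pull out 2: since 3 ≡ 3 (mod 8), (2/3) = -1.
Reached (1/3) = 1. Collecting the sign flips along the way, the symbol is -1.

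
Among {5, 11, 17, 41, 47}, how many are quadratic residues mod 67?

(5/67) = -1 → non-residue.
(11/67) = -1 → non-residue.
(17/67) = +1 → QR.
(41/67) = -1 → non-residue.
(47/67) = +1 → QR.
Total quadratic residues among the 5: 2.

2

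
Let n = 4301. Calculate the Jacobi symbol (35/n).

Reciprocity: 35 ≡ 3 and 4301 ≡ 1 (mod 4), so (35/4301) = +(4301/35).
Reduce top mod 35: now compute (31/35).
Reciprocity: 31 ≡ 3 and 35 ≡ 3 (mod 4), so (31/35) = −(35/31).
Reduce top mod 31: now compute (4/31).
Pull out 2^2: since 31 ≡ 7 (mod 8), (2/31) = +1, so (2/31)^2 = +1.
Reached (1/31) = 1. Collecting the sign flips along the way, the symbol is -1.

-1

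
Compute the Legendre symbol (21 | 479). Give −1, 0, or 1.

1

Reciprocity: 21 ≡ 1 and 479 ≡ 3 (mod 4), so (21/479) = +(479/21).
Reduce top mod 21: now compute (17/21).
Reciprocity: 17 ≡ 1 and 21 ≡ 1 (mod 4), so (17/21) = +(21/17).
Reduce top mod 17: now compute (4/17).
Pull out 2^2: since 17 ≡ 1 (mod 8), (2/17) = +1, so (2/17)^2 = +1.
Reached (1/17) = 1. Collecting the sign flips along the way, the symbol is +1.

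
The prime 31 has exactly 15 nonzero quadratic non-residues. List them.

3,6,11,12,13,15,17,21,22,23,24,26,27,29,30

Square k = 1,…,15 (k and 31−k give the same square):
1²=1, 2²=4, 3²=9, 4²=16, 5²=25, 6²≡5, 7²≡18, 8²≡2, 9²≡19, 10²≡7, 11²≡28, 12²≡20, 13²≡14, 14²≡10, 15²≡8 (mod 31).
The residues are {1, 2, 4, 5, 7, 8, 9, 10, 14, 16, 18, 19, 20, 25, 28}; the non-residues are the remaining 15 nonzero classes.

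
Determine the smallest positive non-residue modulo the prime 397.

(2/397) = −1, so 2 is the smallest positive non-residue mod 397.

2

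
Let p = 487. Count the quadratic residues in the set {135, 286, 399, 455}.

(135/487) = +1 → QR.
(286/487) = +1 → QR.
(399/487) = +1 → QR.
(455/487) = -1 → non-residue.
Total quadratic residues among the 4: 3.

3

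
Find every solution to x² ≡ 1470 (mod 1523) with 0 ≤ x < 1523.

Since 1523 ≡ 3 (mod 4), a square root of 1470 is 1470^((1523+1)/4) = 1470^381 mod 1523.
Repeated squaring: 1470^2≡1286, 1470^4≡1341, 1470^8≡1141, 1470^16≡1239, 1470^32≡1460, 1470^64≡923, 1470^128≡572, 1470^256≡1262 (mod 1523).
1470^381 = 1470^(256+64+32+16+8+4+1) ≡ 1127 (mod 1523).
Check: 1127² = 1270129 ≡ 1470 (mod 1523). The two roots are 396 and 1127.

396, 1127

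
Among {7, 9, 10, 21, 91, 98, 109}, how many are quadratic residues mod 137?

4

(7/137) = +1 → QR.
(9/137) = +1 → QR.
(10/137) = -1 → non-residue.
(21/137) = -1 → non-residue.
(91/137) = -1 → non-residue.
(98/137) = +1 → QR.
(109/137) = +1 → QR.
Total quadratic residues among the 7: 4.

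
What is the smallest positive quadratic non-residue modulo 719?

11

(2/719) = +1, so 2 is a residue.
(3/719) = +1, so 3 is a residue.
(4/719) = +1, so 4 is a residue.
(5/719) = +1, so 5 is a residue.
(6/719) = +1, so 6 is a residue.
(7/719) = +1, so 7 is a residue.
(8/719) = +1, so 8 is a residue.
(9/719) = +1, so 9 is a residue.
(10/719) = +1, so 10 is a residue.
(11/719) = −1, so 11 is the smallest positive non-residue mod 719.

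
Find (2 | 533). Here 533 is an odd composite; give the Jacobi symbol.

Pull out 2: since 533 ≡ 5 (mod 8), (2/533) = -1.
Reached (1/533) = 1. Collecting the sign flips along the way, the symbol is -1.

-1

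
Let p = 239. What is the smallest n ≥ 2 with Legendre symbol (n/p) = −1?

(2/239) = +1, so 2 is a residue.
(3/239) = +1, so 3 is a residue.
(4/239) = +1, so 4 is a residue.
(5/239) = +1, so 5 is a residue.
(6/239) = +1, so 6 is a residue.
(7/239) = −1, so 7 is the smallest positive non-residue mod 239.

7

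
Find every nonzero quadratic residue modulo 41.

Square k = 1,…,20 (k and 41−k give the same square):
1²=1, 2²=4, 3²=9, 4²=16, 5²=25, 6²=36, 7²≡8, 8²≡23, 9²≡40, 10²≡18, 11²≡39, 12²≡21, 13²≡5, 14²≡32, 15²≡20, 16²≡10, 17²≡2, 18²≡37, 19²≡33, 20²≡31 (mod 41).
So the quadratic residues mod 41 are {1, 2, 4, 5, 8, 9, 10, 16, 18, 20, 21, 23, 25, 31, 32, 33, 36, 37, 39, 40}.

1, 2, 4, 5, 8, 9, 10, 16, 18, 20, 21, 23, 25, 31, 32, 33, 36, 37, 39, 40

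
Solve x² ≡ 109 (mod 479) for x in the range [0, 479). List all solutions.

45, 434

Since 479 ≡ 3 (mod 4), a square root of 109 is 109^((479+1)/4) = 109^120 mod 479.
Repeated squaring: 109^2≡385, 109^4≡214, 109^8≡291, 109^16≡377, 109^32≡345, 109^64≡233 (mod 479).
109^120 = 109^(64+32+16+8) ≡ 45 (mod 479).
Check: 45² = 2025 ≡ 109 (mod 479). The two roots are 45 and 434.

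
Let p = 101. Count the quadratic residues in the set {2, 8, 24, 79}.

2

(2/101) = -1 → non-residue.
(8/101) = -1 → non-residue.
(24/101) = +1 → QR.
(79/101) = +1 → QR.
Total quadratic residues among the 4: 2.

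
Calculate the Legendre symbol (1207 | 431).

Euler's criterion: (1207/431) ≡ 345^215 (mod 431).
345^2 ≡ 69 (mod 431)
345^4 ≡ 20 (mod 431)
345^8 ≡ 400 (mod 431)
345^16 ≡ 99 (mod 431)
345^32 ≡ 319 (mod 431)
345^64 ≡ 45 (mod 431)
345^128 ≡ 301 (mod 431)
345^215 = 345^(128+64+16+4+2+1) ≡ 1 (mod 431).
Result is 1, so (1207/431) = 1.

1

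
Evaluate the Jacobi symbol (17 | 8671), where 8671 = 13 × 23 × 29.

Reciprocity: 17 ≡ 1 and 8671 ≡ 3 (mod 4), so (17/8671) = +(8671/17).
Reduce top mod 17: now compute (1/17).
Reached (1/17) = 1. Collecting the sign flips along the way, the symbol is +1.

1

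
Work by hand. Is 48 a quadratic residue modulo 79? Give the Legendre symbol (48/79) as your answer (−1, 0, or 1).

Euler's criterion: (48/79) ≡ 48^39 (mod 79).
48^2 ≡ 13 (mod 79)
48^4 ≡ 11 (mod 79)
48^8 ≡ 42 (mod 79)
48^16 ≡ 26 (mod 79)
48^32 ≡ 44 (mod 79)
48^39 = 48^(32+4+2+1) ≡ 78 (mod 79).
Result is 78 ≡ −1, so (48/79) = −1.

-1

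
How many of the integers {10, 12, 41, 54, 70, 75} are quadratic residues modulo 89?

(10/89) = +1 → QR.
(12/89) = -1 → non-residue.
(41/89) = -1 → non-residue.
(54/89) = -1 → non-residue.
(70/89) = -1 → non-residue.
(75/89) = -1 → non-residue.
Total quadratic residues among the 6: 1.

1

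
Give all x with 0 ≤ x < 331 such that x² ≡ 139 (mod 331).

Since 331 ≡ 3 (mod 4), a square root of 139 is 139^((331+1)/4) = 139^83 mod 331.
Repeated squaring: 139^2≡123, 139^4≡234, 139^8≡141, 139^16≡21, 139^32≡110, 139^64≡184 (mod 331).
139^83 = 139^(64+16+2+1) ≡ 173 (mod 331).
Check: 173² = 29929 ≡ 139 (mod 331). The two roots are 158 and 173.

158, 173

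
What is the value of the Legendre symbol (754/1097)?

-1

Euler's criterion: (754/1097) ≡ 754^548 (mod 1097).
754^2 ≡ 270 (mod 1097)
754^4 ≡ 498 (mod 1097)
754^8 ≡ 82 (mod 1097)
754^16 ≡ 142 (mod 1097)
754^32 ≡ 418 (mod 1097)
754^64 ≡ 301 (mod 1097)
754^128 ≡ 647 (mod 1097)
754^256 ≡ 652 (mod 1097)
754^512 ≡ 565 (mod 1097)
754^548 = 754^(512+32+4) ≡ 1096 (mod 1097).
Result is 1096 ≡ −1, so (754/1097) = −1.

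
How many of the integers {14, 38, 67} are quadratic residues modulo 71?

1

(14/71) = -1 → non-residue.
(38/71) = +1 → QR.
(67/71) = -1 → non-residue.
Total quadratic residues among the 3: 1.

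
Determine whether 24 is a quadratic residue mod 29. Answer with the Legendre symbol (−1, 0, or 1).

1

Pull out 2^3: since 29 ≡ 5 (mod 8), (2/29) = -1, so (2/29)^3 = -1.
Reciprocity: 3 ≡ 3 and 29 ≡ 1 (mod 4), so (3/29) = +(29/3).
Reduce top mod 3: now compute (2/3).
Pull out 2: since 3 ≡ 3 (mod 8), (2/3) = -1.
Reached (1/3) = 1. Collecting the sign flips along the way, the symbol is +1.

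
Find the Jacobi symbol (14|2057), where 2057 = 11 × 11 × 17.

-1

Pull out 2: since 2057 ≡ 1 (mod 8), (2/2057) = +1.
Reciprocity: 7 ≡ 3 and 2057 ≡ 1 (mod 4), so (7/2057) = +(2057/7).
Reduce top mod 7: now compute (6/7).
Pull out 2: since 7 ≡ 7 (mod 8), (2/7) = +1.
Reciprocity: 3 ≡ 3 and 7 ≡ 3 (mod 4), so (3/7) = −(7/3).
Reduce top mod 3: now compute (1/3).
Reached (1/3) = 1. Collecting the sign flips along the way, the symbol is -1.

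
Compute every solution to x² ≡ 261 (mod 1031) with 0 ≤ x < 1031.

Since 1031 ≡ 3 (mod 4), a square root of 261 is 261^((1031+1)/4) = 261^258 mod 1031.
Repeated squaring: 261^2≡75, 261^4≡470, 261^8≡266, 261^16≡648, 261^32≡287, 261^64≡920, 261^128≡980, 261^256≡539 (mod 1031).
261^258 = 261^(256+2) ≡ 216 (mod 1031).
Check: 216² = 46656 ≡ 261 (mod 1031). The two roots are 216 and 815.

216, 815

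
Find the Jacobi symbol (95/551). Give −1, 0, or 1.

Reciprocity: 95 ≡ 3 and 551 ≡ 3 (mod 4), so (95/551) = −(551/95).
Reduce top mod 95: now compute (76/95).
Pull out 2^2: since 95 ≡ 7 (mod 8), (2/95) = +1, so (2/95)^2 = +1.
Reciprocity: 19 ≡ 3 and 95 ≡ 3 (mod 4), so (19/95) = −(95/19).
Reduce top mod 19: now compute (0/19).
Top reduces to 0: gcd > 1, so the symbol is 0.

0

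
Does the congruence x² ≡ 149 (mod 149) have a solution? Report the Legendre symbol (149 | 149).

0

First reduce: 149 ≡ 0 (mod 149).
Top reduces to 0: gcd > 1, so the symbol is 0.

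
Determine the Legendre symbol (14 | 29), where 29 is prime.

-1

Pull out 2: since 29 ≡ 5 (mod 8), (2/29) = -1.
Reciprocity: 7 ≡ 3 and 29 ≡ 1 (mod 4), so (7/29) = +(29/7).
Reduce top mod 7: now compute (1/7).
Reached (1/7) = 1. Collecting the sign flips along the way, the symbol is -1.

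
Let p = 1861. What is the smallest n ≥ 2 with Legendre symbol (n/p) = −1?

2

(2/1861) = −1, so 2 is the smallest positive non-residue mod 1861.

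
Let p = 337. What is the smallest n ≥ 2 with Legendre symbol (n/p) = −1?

(2/337) = +1, so 2 is a residue.
(3/337) = +1, so 3 is a residue.
(4/337) = +1, so 4 is a residue.
(5/337) = −1, so 5 is the smallest positive non-residue mod 337.

5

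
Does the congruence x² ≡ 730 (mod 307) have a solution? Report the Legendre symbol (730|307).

-1

First reduce: 730 ≡ 116 (mod 307).
Pull out 2^2: since 307 ≡ 3 (mod 8), (2/307) = -1, so (2/307)^2 = +1.
Reciprocity: 29 ≡ 1 and 307 ≡ 3 (mod 4), so (29/307) = +(307/29).
Reduce top mod 29: now compute (17/29).
Reciprocity: 17 ≡ 1 and 29 ≡ 1 (mod 4), so (17/29) = +(29/17).
Reduce top mod 17: now compute (12/17).
Pull out 2^2: since 17 ≡ 1 (mod 8), (2/17) = +1, so (2/17)^2 = +1.
Reciprocity: 3 ≡ 3 and 17 ≡ 1 (mod 4), so (3/17) = +(17/3).
Reduce top mod 3: now compute (2/3).
Pull out 2: since 3 ≡ 3 (mod 8), (2/3) = -1.
Reached (1/3) = 1. Collecting the sign flips along the way, the symbol is -1.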